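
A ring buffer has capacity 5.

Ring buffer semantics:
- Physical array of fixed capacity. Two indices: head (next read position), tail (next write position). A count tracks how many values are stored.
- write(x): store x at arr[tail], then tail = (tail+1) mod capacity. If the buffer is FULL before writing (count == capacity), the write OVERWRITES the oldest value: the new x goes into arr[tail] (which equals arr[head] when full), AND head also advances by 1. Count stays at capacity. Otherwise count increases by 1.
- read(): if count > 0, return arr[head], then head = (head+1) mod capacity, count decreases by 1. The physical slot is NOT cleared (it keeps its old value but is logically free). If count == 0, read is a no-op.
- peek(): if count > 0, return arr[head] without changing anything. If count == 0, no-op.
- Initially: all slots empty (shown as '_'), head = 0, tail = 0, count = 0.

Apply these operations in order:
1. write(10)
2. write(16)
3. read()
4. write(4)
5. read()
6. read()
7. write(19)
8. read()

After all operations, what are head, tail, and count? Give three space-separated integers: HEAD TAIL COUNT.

Answer: 4 4 0

Derivation:
After op 1 (write(10)): arr=[10 _ _ _ _] head=0 tail=1 count=1
After op 2 (write(16)): arr=[10 16 _ _ _] head=0 tail=2 count=2
After op 3 (read()): arr=[10 16 _ _ _] head=1 tail=2 count=1
After op 4 (write(4)): arr=[10 16 4 _ _] head=1 tail=3 count=2
After op 5 (read()): arr=[10 16 4 _ _] head=2 tail=3 count=1
After op 6 (read()): arr=[10 16 4 _ _] head=3 tail=3 count=0
After op 7 (write(19)): arr=[10 16 4 19 _] head=3 tail=4 count=1
After op 8 (read()): arr=[10 16 4 19 _] head=4 tail=4 count=0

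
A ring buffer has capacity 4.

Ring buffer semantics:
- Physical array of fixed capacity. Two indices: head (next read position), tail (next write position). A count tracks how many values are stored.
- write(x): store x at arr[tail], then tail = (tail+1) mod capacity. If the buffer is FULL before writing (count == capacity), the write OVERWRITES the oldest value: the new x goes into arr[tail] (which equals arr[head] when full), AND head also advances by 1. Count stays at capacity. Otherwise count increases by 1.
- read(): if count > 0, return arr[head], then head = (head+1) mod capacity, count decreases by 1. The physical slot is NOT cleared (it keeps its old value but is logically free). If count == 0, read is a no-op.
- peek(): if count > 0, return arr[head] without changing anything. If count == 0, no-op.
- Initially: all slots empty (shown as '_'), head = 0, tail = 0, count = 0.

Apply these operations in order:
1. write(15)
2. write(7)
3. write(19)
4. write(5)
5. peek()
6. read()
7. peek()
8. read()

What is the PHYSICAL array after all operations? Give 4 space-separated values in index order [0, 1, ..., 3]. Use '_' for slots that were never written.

After op 1 (write(15)): arr=[15 _ _ _] head=0 tail=1 count=1
After op 2 (write(7)): arr=[15 7 _ _] head=0 tail=2 count=2
After op 3 (write(19)): arr=[15 7 19 _] head=0 tail=3 count=3
After op 4 (write(5)): arr=[15 7 19 5] head=0 tail=0 count=4
After op 5 (peek()): arr=[15 7 19 5] head=0 tail=0 count=4
After op 6 (read()): arr=[15 7 19 5] head=1 tail=0 count=3
After op 7 (peek()): arr=[15 7 19 5] head=1 tail=0 count=3
After op 8 (read()): arr=[15 7 19 5] head=2 tail=0 count=2

Answer: 15 7 19 5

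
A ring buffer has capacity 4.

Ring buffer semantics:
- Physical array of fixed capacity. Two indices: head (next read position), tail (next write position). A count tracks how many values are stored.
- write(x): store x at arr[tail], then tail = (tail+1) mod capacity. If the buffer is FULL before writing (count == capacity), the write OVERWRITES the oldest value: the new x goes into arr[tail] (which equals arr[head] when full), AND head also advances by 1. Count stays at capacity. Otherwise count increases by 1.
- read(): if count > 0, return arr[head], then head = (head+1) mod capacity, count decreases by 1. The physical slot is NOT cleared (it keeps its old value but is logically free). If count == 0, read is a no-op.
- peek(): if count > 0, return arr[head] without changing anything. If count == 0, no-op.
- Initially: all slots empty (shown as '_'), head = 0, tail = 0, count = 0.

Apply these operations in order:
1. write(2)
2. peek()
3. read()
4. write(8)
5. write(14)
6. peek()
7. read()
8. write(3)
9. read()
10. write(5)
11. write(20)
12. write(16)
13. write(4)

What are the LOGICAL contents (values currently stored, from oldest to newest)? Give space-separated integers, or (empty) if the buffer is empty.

Answer: 5 20 16 4

Derivation:
After op 1 (write(2)): arr=[2 _ _ _] head=0 tail=1 count=1
After op 2 (peek()): arr=[2 _ _ _] head=0 tail=1 count=1
After op 3 (read()): arr=[2 _ _ _] head=1 tail=1 count=0
After op 4 (write(8)): arr=[2 8 _ _] head=1 tail=2 count=1
After op 5 (write(14)): arr=[2 8 14 _] head=1 tail=3 count=2
After op 6 (peek()): arr=[2 8 14 _] head=1 tail=3 count=2
After op 7 (read()): arr=[2 8 14 _] head=2 tail=3 count=1
After op 8 (write(3)): arr=[2 8 14 3] head=2 tail=0 count=2
After op 9 (read()): arr=[2 8 14 3] head=3 tail=0 count=1
After op 10 (write(5)): arr=[5 8 14 3] head=3 tail=1 count=2
After op 11 (write(20)): arr=[5 20 14 3] head=3 tail=2 count=3
After op 12 (write(16)): arr=[5 20 16 3] head=3 tail=3 count=4
After op 13 (write(4)): arr=[5 20 16 4] head=0 tail=0 count=4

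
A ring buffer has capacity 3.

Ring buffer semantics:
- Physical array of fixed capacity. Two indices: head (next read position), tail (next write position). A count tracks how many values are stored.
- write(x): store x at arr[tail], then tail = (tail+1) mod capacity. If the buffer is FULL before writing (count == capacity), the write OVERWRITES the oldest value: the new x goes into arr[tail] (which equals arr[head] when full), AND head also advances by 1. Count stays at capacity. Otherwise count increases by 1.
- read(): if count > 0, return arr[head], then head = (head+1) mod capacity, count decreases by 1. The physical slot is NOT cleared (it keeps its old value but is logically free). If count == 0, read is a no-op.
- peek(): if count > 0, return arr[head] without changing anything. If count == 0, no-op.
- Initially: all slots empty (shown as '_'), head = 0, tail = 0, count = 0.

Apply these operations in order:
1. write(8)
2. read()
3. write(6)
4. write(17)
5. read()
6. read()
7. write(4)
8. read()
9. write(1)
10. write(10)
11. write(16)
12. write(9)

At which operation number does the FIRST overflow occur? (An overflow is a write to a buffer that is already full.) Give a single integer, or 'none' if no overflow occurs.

Answer: 12

Derivation:
After op 1 (write(8)): arr=[8 _ _] head=0 tail=1 count=1
After op 2 (read()): arr=[8 _ _] head=1 tail=1 count=0
After op 3 (write(6)): arr=[8 6 _] head=1 tail=2 count=1
After op 4 (write(17)): arr=[8 6 17] head=1 tail=0 count=2
After op 5 (read()): arr=[8 6 17] head=2 tail=0 count=1
After op 6 (read()): arr=[8 6 17] head=0 tail=0 count=0
After op 7 (write(4)): arr=[4 6 17] head=0 tail=1 count=1
After op 8 (read()): arr=[4 6 17] head=1 tail=1 count=0
After op 9 (write(1)): arr=[4 1 17] head=1 tail=2 count=1
After op 10 (write(10)): arr=[4 1 10] head=1 tail=0 count=2
After op 11 (write(16)): arr=[16 1 10] head=1 tail=1 count=3
After op 12 (write(9)): arr=[16 9 10] head=2 tail=2 count=3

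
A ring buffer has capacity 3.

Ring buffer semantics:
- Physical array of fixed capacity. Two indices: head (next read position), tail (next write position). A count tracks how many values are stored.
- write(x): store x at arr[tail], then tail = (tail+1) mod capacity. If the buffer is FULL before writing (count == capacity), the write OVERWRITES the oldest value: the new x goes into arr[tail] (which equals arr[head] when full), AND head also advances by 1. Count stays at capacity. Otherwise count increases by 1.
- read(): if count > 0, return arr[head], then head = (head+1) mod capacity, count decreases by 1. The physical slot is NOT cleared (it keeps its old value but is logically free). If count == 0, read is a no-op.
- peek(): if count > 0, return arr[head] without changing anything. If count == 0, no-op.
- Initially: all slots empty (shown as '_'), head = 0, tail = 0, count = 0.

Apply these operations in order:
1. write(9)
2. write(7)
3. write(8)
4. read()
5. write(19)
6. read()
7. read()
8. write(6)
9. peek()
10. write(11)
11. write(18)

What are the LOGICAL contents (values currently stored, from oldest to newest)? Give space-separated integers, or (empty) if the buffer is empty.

Answer: 6 11 18

Derivation:
After op 1 (write(9)): arr=[9 _ _] head=0 tail=1 count=1
After op 2 (write(7)): arr=[9 7 _] head=0 tail=2 count=2
After op 3 (write(8)): arr=[9 7 8] head=0 tail=0 count=3
After op 4 (read()): arr=[9 7 8] head=1 tail=0 count=2
After op 5 (write(19)): arr=[19 7 8] head=1 tail=1 count=3
After op 6 (read()): arr=[19 7 8] head=2 tail=1 count=2
After op 7 (read()): arr=[19 7 8] head=0 tail=1 count=1
After op 8 (write(6)): arr=[19 6 8] head=0 tail=2 count=2
After op 9 (peek()): arr=[19 6 8] head=0 tail=2 count=2
After op 10 (write(11)): arr=[19 6 11] head=0 tail=0 count=3
After op 11 (write(18)): arr=[18 6 11] head=1 tail=1 count=3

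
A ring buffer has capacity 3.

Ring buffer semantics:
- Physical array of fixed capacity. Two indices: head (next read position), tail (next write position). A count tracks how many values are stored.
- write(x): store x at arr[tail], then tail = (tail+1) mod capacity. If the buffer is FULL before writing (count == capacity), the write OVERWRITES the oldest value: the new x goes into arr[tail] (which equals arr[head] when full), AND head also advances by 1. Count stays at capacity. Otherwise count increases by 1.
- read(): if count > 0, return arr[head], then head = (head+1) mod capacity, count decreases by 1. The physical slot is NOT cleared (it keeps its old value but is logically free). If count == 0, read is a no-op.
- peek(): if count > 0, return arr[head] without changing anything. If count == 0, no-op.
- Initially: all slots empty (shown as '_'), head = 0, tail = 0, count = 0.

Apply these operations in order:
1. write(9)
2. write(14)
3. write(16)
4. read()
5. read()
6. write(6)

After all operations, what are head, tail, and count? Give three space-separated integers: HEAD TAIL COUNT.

Answer: 2 1 2

Derivation:
After op 1 (write(9)): arr=[9 _ _] head=0 tail=1 count=1
After op 2 (write(14)): arr=[9 14 _] head=0 tail=2 count=2
After op 3 (write(16)): arr=[9 14 16] head=0 tail=0 count=3
After op 4 (read()): arr=[9 14 16] head=1 tail=0 count=2
After op 5 (read()): arr=[9 14 16] head=2 tail=0 count=1
After op 6 (write(6)): arr=[6 14 16] head=2 tail=1 count=2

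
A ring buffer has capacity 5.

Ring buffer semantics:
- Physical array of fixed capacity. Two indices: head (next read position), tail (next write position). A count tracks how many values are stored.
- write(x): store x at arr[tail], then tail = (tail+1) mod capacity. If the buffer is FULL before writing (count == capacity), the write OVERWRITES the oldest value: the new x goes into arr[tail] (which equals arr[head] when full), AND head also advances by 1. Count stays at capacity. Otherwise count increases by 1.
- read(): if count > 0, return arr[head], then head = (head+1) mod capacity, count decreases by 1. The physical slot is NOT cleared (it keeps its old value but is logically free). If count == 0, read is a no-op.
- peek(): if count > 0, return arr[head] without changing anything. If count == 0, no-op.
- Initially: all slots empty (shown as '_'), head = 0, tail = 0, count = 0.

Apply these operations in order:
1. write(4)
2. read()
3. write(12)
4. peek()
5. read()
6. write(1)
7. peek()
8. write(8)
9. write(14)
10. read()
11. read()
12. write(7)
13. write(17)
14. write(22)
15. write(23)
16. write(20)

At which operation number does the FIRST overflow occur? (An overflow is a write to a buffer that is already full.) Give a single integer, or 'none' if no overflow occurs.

After op 1 (write(4)): arr=[4 _ _ _ _] head=0 tail=1 count=1
After op 2 (read()): arr=[4 _ _ _ _] head=1 tail=1 count=0
After op 3 (write(12)): arr=[4 12 _ _ _] head=1 tail=2 count=1
After op 4 (peek()): arr=[4 12 _ _ _] head=1 tail=2 count=1
After op 5 (read()): arr=[4 12 _ _ _] head=2 tail=2 count=0
After op 6 (write(1)): arr=[4 12 1 _ _] head=2 tail=3 count=1
After op 7 (peek()): arr=[4 12 1 _ _] head=2 tail=3 count=1
After op 8 (write(8)): arr=[4 12 1 8 _] head=2 tail=4 count=2
After op 9 (write(14)): arr=[4 12 1 8 14] head=2 tail=0 count=3
After op 10 (read()): arr=[4 12 1 8 14] head=3 tail=0 count=2
After op 11 (read()): arr=[4 12 1 8 14] head=4 tail=0 count=1
After op 12 (write(7)): arr=[7 12 1 8 14] head=4 tail=1 count=2
After op 13 (write(17)): arr=[7 17 1 8 14] head=4 tail=2 count=3
After op 14 (write(22)): arr=[7 17 22 8 14] head=4 tail=3 count=4
After op 15 (write(23)): arr=[7 17 22 23 14] head=4 tail=4 count=5
After op 16 (write(20)): arr=[7 17 22 23 20] head=0 tail=0 count=5

Answer: 16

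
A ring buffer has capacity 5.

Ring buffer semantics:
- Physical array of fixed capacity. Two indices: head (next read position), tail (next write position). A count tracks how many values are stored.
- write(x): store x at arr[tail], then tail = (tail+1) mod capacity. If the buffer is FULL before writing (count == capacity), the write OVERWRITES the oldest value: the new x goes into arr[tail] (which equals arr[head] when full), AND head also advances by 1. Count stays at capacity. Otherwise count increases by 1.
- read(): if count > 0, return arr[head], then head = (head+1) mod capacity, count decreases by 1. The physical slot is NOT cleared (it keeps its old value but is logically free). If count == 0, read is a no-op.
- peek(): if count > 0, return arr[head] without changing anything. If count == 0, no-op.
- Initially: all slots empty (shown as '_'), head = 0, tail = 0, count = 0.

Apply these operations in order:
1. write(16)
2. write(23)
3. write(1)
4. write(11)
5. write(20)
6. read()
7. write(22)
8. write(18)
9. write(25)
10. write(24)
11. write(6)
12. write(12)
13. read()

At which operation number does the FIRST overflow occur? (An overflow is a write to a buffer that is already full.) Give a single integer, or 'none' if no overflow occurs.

After op 1 (write(16)): arr=[16 _ _ _ _] head=0 tail=1 count=1
After op 2 (write(23)): arr=[16 23 _ _ _] head=0 tail=2 count=2
After op 3 (write(1)): arr=[16 23 1 _ _] head=0 tail=3 count=3
After op 4 (write(11)): arr=[16 23 1 11 _] head=0 tail=4 count=4
After op 5 (write(20)): arr=[16 23 1 11 20] head=0 tail=0 count=5
After op 6 (read()): arr=[16 23 1 11 20] head=1 tail=0 count=4
After op 7 (write(22)): arr=[22 23 1 11 20] head=1 tail=1 count=5
After op 8 (write(18)): arr=[22 18 1 11 20] head=2 tail=2 count=5
After op 9 (write(25)): arr=[22 18 25 11 20] head=3 tail=3 count=5
After op 10 (write(24)): arr=[22 18 25 24 20] head=4 tail=4 count=5
After op 11 (write(6)): arr=[22 18 25 24 6] head=0 tail=0 count=5
After op 12 (write(12)): arr=[12 18 25 24 6] head=1 tail=1 count=5
After op 13 (read()): arr=[12 18 25 24 6] head=2 tail=1 count=4

Answer: 8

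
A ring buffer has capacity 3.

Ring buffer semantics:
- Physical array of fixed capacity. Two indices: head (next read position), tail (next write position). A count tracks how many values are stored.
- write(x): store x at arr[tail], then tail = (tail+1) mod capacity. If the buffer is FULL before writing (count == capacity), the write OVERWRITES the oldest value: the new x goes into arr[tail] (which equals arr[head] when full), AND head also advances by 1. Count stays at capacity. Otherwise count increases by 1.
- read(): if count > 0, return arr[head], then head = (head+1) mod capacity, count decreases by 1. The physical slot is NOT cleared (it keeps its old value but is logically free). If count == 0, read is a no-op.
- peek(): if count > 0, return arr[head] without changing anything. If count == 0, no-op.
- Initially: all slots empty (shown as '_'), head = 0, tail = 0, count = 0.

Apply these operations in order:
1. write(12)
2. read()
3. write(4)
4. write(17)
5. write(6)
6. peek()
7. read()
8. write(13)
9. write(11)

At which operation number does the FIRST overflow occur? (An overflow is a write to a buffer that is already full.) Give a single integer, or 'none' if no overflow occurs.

Answer: 9

Derivation:
After op 1 (write(12)): arr=[12 _ _] head=0 tail=1 count=1
After op 2 (read()): arr=[12 _ _] head=1 tail=1 count=0
After op 3 (write(4)): arr=[12 4 _] head=1 tail=2 count=1
After op 4 (write(17)): arr=[12 4 17] head=1 tail=0 count=2
After op 5 (write(6)): arr=[6 4 17] head=1 tail=1 count=3
After op 6 (peek()): arr=[6 4 17] head=1 tail=1 count=3
After op 7 (read()): arr=[6 4 17] head=2 tail=1 count=2
After op 8 (write(13)): arr=[6 13 17] head=2 tail=2 count=3
After op 9 (write(11)): arr=[6 13 11] head=0 tail=0 count=3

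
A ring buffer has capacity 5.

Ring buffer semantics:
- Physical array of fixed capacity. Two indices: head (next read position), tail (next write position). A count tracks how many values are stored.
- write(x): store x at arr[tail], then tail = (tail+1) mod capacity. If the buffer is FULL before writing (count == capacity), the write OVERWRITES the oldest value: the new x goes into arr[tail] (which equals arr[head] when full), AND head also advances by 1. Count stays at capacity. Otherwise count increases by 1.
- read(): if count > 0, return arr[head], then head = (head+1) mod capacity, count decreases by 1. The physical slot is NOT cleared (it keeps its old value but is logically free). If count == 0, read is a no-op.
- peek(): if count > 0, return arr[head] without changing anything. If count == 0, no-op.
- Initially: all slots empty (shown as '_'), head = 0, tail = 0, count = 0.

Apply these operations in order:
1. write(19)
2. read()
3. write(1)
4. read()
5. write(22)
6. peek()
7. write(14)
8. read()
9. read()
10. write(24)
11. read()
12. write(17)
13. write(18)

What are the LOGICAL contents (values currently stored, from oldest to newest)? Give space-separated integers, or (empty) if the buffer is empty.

After op 1 (write(19)): arr=[19 _ _ _ _] head=0 tail=1 count=1
After op 2 (read()): arr=[19 _ _ _ _] head=1 tail=1 count=0
After op 3 (write(1)): arr=[19 1 _ _ _] head=1 tail=2 count=1
After op 4 (read()): arr=[19 1 _ _ _] head=2 tail=2 count=0
After op 5 (write(22)): arr=[19 1 22 _ _] head=2 tail=3 count=1
After op 6 (peek()): arr=[19 1 22 _ _] head=2 tail=3 count=1
After op 7 (write(14)): arr=[19 1 22 14 _] head=2 tail=4 count=2
After op 8 (read()): arr=[19 1 22 14 _] head=3 tail=4 count=1
After op 9 (read()): arr=[19 1 22 14 _] head=4 tail=4 count=0
After op 10 (write(24)): arr=[19 1 22 14 24] head=4 tail=0 count=1
After op 11 (read()): arr=[19 1 22 14 24] head=0 tail=0 count=0
After op 12 (write(17)): arr=[17 1 22 14 24] head=0 tail=1 count=1
After op 13 (write(18)): arr=[17 18 22 14 24] head=0 tail=2 count=2

Answer: 17 18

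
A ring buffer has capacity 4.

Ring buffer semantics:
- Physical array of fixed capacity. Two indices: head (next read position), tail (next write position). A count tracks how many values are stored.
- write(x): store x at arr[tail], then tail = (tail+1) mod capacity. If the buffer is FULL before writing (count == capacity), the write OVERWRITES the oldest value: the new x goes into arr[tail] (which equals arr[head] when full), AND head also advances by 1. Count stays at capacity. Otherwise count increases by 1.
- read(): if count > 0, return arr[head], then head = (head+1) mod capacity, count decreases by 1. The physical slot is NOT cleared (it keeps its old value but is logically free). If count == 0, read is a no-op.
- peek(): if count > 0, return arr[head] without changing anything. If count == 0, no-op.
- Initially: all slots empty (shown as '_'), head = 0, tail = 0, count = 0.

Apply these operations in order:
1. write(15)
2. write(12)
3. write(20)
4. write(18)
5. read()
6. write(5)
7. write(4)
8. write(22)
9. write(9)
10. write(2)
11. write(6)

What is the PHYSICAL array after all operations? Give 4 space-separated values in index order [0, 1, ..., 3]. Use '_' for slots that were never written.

After op 1 (write(15)): arr=[15 _ _ _] head=0 tail=1 count=1
After op 2 (write(12)): arr=[15 12 _ _] head=0 tail=2 count=2
After op 3 (write(20)): arr=[15 12 20 _] head=0 tail=3 count=3
After op 4 (write(18)): arr=[15 12 20 18] head=0 tail=0 count=4
After op 5 (read()): arr=[15 12 20 18] head=1 tail=0 count=3
After op 6 (write(5)): arr=[5 12 20 18] head=1 tail=1 count=4
After op 7 (write(4)): arr=[5 4 20 18] head=2 tail=2 count=4
After op 8 (write(22)): arr=[5 4 22 18] head=3 tail=3 count=4
After op 9 (write(9)): arr=[5 4 22 9] head=0 tail=0 count=4
After op 10 (write(2)): arr=[2 4 22 9] head=1 tail=1 count=4
After op 11 (write(6)): arr=[2 6 22 9] head=2 tail=2 count=4

Answer: 2 6 22 9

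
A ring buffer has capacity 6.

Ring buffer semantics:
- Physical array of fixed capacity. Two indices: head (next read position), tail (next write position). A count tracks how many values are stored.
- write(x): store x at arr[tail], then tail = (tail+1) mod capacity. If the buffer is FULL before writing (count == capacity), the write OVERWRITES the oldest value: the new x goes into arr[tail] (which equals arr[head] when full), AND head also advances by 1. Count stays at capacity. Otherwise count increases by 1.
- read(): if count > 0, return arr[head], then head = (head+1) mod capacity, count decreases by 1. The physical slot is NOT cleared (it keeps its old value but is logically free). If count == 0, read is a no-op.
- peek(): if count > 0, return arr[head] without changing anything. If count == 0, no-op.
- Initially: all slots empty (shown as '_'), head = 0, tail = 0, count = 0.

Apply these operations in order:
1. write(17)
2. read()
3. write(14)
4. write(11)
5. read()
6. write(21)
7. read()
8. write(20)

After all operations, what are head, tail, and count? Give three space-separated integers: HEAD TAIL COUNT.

Answer: 3 5 2

Derivation:
After op 1 (write(17)): arr=[17 _ _ _ _ _] head=0 tail=1 count=1
After op 2 (read()): arr=[17 _ _ _ _ _] head=1 tail=1 count=0
After op 3 (write(14)): arr=[17 14 _ _ _ _] head=1 tail=2 count=1
After op 4 (write(11)): arr=[17 14 11 _ _ _] head=1 tail=3 count=2
After op 5 (read()): arr=[17 14 11 _ _ _] head=2 tail=3 count=1
After op 6 (write(21)): arr=[17 14 11 21 _ _] head=2 tail=4 count=2
After op 7 (read()): arr=[17 14 11 21 _ _] head=3 tail=4 count=1
After op 8 (write(20)): arr=[17 14 11 21 20 _] head=3 tail=5 count=2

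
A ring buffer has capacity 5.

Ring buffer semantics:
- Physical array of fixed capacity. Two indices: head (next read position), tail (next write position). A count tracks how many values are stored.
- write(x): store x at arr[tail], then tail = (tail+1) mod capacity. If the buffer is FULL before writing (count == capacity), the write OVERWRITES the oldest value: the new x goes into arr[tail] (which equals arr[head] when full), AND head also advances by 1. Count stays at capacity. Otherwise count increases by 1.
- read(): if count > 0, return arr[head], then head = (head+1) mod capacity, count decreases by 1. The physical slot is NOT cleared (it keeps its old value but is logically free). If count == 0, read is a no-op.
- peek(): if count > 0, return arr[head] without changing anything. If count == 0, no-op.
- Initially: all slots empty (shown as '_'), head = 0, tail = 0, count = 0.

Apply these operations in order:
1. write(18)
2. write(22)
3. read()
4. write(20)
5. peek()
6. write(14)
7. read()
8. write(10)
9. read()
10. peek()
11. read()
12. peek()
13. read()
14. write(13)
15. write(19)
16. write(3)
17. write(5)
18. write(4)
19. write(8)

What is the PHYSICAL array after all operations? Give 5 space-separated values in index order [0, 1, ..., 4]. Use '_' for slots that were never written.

After op 1 (write(18)): arr=[18 _ _ _ _] head=0 tail=1 count=1
After op 2 (write(22)): arr=[18 22 _ _ _] head=0 tail=2 count=2
After op 3 (read()): arr=[18 22 _ _ _] head=1 tail=2 count=1
After op 4 (write(20)): arr=[18 22 20 _ _] head=1 tail=3 count=2
After op 5 (peek()): arr=[18 22 20 _ _] head=1 tail=3 count=2
After op 6 (write(14)): arr=[18 22 20 14 _] head=1 tail=4 count=3
After op 7 (read()): arr=[18 22 20 14 _] head=2 tail=4 count=2
After op 8 (write(10)): arr=[18 22 20 14 10] head=2 tail=0 count=3
After op 9 (read()): arr=[18 22 20 14 10] head=3 tail=0 count=2
After op 10 (peek()): arr=[18 22 20 14 10] head=3 tail=0 count=2
After op 11 (read()): arr=[18 22 20 14 10] head=4 tail=0 count=1
After op 12 (peek()): arr=[18 22 20 14 10] head=4 tail=0 count=1
After op 13 (read()): arr=[18 22 20 14 10] head=0 tail=0 count=0
After op 14 (write(13)): arr=[13 22 20 14 10] head=0 tail=1 count=1
After op 15 (write(19)): arr=[13 19 20 14 10] head=0 tail=2 count=2
After op 16 (write(3)): arr=[13 19 3 14 10] head=0 tail=3 count=3
After op 17 (write(5)): arr=[13 19 3 5 10] head=0 tail=4 count=4
After op 18 (write(4)): arr=[13 19 3 5 4] head=0 tail=0 count=5
After op 19 (write(8)): arr=[8 19 3 5 4] head=1 tail=1 count=5

Answer: 8 19 3 5 4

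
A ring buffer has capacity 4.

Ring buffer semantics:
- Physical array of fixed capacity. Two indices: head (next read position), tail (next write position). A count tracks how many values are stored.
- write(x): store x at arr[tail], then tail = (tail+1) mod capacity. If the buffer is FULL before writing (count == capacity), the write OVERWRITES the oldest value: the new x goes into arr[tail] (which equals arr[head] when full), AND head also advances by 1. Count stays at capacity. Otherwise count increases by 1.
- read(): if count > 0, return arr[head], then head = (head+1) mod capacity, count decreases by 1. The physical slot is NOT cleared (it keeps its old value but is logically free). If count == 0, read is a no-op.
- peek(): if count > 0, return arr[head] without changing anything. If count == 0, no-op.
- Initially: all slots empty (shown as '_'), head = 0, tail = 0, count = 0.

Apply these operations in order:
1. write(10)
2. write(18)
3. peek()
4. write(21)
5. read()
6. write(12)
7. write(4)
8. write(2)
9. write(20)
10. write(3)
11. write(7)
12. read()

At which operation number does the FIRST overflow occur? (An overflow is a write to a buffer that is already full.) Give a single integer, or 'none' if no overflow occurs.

After op 1 (write(10)): arr=[10 _ _ _] head=0 tail=1 count=1
After op 2 (write(18)): arr=[10 18 _ _] head=0 tail=2 count=2
After op 3 (peek()): arr=[10 18 _ _] head=0 tail=2 count=2
After op 4 (write(21)): arr=[10 18 21 _] head=0 tail=3 count=3
After op 5 (read()): arr=[10 18 21 _] head=1 tail=3 count=2
After op 6 (write(12)): arr=[10 18 21 12] head=1 tail=0 count=3
After op 7 (write(4)): arr=[4 18 21 12] head=1 tail=1 count=4
After op 8 (write(2)): arr=[4 2 21 12] head=2 tail=2 count=4
After op 9 (write(20)): arr=[4 2 20 12] head=3 tail=3 count=4
After op 10 (write(3)): arr=[4 2 20 3] head=0 tail=0 count=4
After op 11 (write(7)): arr=[7 2 20 3] head=1 tail=1 count=4
After op 12 (read()): arr=[7 2 20 3] head=2 tail=1 count=3

Answer: 8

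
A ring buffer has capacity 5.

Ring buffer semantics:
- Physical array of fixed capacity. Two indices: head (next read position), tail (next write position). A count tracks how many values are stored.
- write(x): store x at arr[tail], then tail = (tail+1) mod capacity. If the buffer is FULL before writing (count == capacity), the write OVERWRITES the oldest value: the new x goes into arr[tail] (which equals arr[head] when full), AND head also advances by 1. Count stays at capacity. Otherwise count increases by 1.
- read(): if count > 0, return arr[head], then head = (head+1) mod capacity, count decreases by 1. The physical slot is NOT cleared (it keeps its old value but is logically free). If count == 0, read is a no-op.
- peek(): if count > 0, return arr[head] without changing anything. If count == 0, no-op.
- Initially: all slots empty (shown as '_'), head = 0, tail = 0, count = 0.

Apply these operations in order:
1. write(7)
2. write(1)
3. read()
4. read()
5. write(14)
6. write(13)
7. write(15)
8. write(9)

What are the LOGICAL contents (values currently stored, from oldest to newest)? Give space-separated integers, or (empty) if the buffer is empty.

After op 1 (write(7)): arr=[7 _ _ _ _] head=0 tail=1 count=1
After op 2 (write(1)): arr=[7 1 _ _ _] head=0 tail=2 count=2
After op 3 (read()): arr=[7 1 _ _ _] head=1 tail=2 count=1
After op 4 (read()): arr=[7 1 _ _ _] head=2 tail=2 count=0
After op 5 (write(14)): arr=[7 1 14 _ _] head=2 tail=3 count=1
After op 6 (write(13)): arr=[7 1 14 13 _] head=2 tail=4 count=2
After op 7 (write(15)): arr=[7 1 14 13 15] head=2 tail=0 count=3
After op 8 (write(9)): arr=[9 1 14 13 15] head=2 tail=1 count=4

Answer: 14 13 15 9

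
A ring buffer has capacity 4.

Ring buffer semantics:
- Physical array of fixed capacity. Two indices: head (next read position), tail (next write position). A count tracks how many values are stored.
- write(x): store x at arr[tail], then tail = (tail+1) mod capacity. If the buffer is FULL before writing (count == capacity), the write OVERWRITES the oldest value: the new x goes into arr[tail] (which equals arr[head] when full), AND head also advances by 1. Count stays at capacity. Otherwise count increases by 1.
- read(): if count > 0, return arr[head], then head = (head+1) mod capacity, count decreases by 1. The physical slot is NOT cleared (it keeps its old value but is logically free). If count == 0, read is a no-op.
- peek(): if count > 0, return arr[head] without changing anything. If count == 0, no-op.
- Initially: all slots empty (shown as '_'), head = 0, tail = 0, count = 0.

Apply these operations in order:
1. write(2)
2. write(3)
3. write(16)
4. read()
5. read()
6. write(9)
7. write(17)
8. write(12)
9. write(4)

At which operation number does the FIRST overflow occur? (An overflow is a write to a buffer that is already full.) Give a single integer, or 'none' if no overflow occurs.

After op 1 (write(2)): arr=[2 _ _ _] head=0 tail=1 count=1
After op 2 (write(3)): arr=[2 3 _ _] head=0 tail=2 count=2
After op 3 (write(16)): arr=[2 3 16 _] head=0 tail=3 count=3
After op 4 (read()): arr=[2 3 16 _] head=1 tail=3 count=2
After op 5 (read()): arr=[2 3 16 _] head=2 tail=3 count=1
After op 6 (write(9)): arr=[2 3 16 9] head=2 tail=0 count=2
After op 7 (write(17)): arr=[17 3 16 9] head=2 tail=1 count=3
After op 8 (write(12)): arr=[17 12 16 9] head=2 tail=2 count=4
After op 9 (write(4)): arr=[17 12 4 9] head=3 tail=3 count=4

Answer: 9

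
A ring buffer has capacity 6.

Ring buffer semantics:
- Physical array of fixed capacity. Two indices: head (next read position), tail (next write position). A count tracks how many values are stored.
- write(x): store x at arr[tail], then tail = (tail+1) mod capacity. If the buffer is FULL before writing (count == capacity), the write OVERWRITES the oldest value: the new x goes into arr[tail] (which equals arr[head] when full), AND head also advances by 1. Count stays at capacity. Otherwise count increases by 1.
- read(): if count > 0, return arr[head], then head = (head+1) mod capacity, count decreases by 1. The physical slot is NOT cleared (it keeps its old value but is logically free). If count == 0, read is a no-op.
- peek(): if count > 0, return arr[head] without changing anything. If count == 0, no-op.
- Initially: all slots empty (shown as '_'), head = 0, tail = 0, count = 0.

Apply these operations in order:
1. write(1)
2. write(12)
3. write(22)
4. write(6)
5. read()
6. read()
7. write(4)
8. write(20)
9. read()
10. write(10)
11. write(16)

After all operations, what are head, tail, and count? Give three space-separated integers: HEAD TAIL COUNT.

Answer: 3 2 5

Derivation:
After op 1 (write(1)): arr=[1 _ _ _ _ _] head=0 tail=1 count=1
After op 2 (write(12)): arr=[1 12 _ _ _ _] head=0 tail=2 count=2
After op 3 (write(22)): arr=[1 12 22 _ _ _] head=0 tail=3 count=3
After op 4 (write(6)): arr=[1 12 22 6 _ _] head=0 tail=4 count=4
After op 5 (read()): arr=[1 12 22 6 _ _] head=1 tail=4 count=3
After op 6 (read()): arr=[1 12 22 6 _ _] head=2 tail=4 count=2
After op 7 (write(4)): arr=[1 12 22 6 4 _] head=2 tail=5 count=3
After op 8 (write(20)): arr=[1 12 22 6 4 20] head=2 tail=0 count=4
After op 9 (read()): arr=[1 12 22 6 4 20] head=3 tail=0 count=3
After op 10 (write(10)): arr=[10 12 22 6 4 20] head=3 tail=1 count=4
After op 11 (write(16)): arr=[10 16 22 6 4 20] head=3 tail=2 count=5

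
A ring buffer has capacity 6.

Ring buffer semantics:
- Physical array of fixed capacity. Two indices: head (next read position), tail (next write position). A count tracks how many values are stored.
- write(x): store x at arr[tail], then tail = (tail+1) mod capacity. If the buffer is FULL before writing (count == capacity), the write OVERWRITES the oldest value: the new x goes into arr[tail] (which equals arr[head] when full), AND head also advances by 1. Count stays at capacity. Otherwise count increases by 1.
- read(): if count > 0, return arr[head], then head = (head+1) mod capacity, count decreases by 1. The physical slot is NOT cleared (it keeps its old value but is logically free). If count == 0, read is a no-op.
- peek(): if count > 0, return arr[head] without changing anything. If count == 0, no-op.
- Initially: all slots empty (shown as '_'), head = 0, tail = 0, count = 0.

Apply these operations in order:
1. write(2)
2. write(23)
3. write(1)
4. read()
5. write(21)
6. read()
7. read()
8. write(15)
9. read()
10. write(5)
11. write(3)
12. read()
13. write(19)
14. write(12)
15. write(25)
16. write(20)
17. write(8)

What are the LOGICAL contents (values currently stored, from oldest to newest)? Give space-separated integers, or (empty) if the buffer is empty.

After op 1 (write(2)): arr=[2 _ _ _ _ _] head=0 tail=1 count=1
After op 2 (write(23)): arr=[2 23 _ _ _ _] head=0 tail=2 count=2
After op 3 (write(1)): arr=[2 23 1 _ _ _] head=0 tail=3 count=3
After op 4 (read()): arr=[2 23 1 _ _ _] head=1 tail=3 count=2
After op 5 (write(21)): arr=[2 23 1 21 _ _] head=1 tail=4 count=3
After op 6 (read()): arr=[2 23 1 21 _ _] head=2 tail=4 count=2
After op 7 (read()): arr=[2 23 1 21 _ _] head=3 tail=4 count=1
After op 8 (write(15)): arr=[2 23 1 21 15 _] head=3 tail=5 count=2
After op 9 (read()): arr=[2 23 1 21 15 _] head=4 tail=5 count=1
After op 10 (write(5)): arr=[2 23 1 21 15 5] head=4 tail=0 count=2
After op 11 (write(3)): arr=[3 23 1 21 15 5] head=4 tail=1 count=3
After op 12 (read()): arr=[3 23 1 21 15 5] head=5 tail=1 count=2
After op 13 (write(19)): arr=[3 19 1 21 15 5] head=5 tail=2 count=3
After op 14 (write(12)): arr=[3 19 12 21 15 5] head=5 tail=3 count=4
After op 15 (write(25)): arr=[3 19 12 25 15 5] head=5 tail=4 count=5
After op 16 (write(20)): arr=[3 19 12 25 20 5] head=5 tail=5 count=6
After op 17 (write(8)): arr=[3 19 12 25 20 8] head=0 tail=0 count=6

Answer: 3 19 12 25 20 8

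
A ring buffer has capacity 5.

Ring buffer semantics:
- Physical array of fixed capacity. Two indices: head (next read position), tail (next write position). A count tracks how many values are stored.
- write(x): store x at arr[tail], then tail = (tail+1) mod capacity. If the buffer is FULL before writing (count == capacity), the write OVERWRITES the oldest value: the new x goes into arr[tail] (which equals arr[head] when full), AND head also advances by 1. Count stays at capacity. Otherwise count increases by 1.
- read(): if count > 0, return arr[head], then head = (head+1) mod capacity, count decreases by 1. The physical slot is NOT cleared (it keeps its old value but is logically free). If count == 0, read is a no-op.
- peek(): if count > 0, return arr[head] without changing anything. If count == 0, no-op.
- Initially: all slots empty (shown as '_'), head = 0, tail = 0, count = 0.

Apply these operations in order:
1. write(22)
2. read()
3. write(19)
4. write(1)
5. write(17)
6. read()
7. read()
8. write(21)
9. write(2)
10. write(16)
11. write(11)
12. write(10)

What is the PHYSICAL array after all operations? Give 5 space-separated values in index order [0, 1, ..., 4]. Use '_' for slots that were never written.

Answer: 2 16 11 10 21

Derivation:
After op 1 (write(22)): arr=[22 _ _ _ _] head=0 tail=1 count=1
After op 2 (read()): arr=[22 _ _ _ _] head=1 tail=1 count=0
After op 3 (write(19)): arr=[22 19 _ _ _] head=1 tail=2 count=1
After op 4 (write(1)): arr=[22 19 1 _ _] head=1 tail=3 count=2
After op 5 (write(17)): arr=[22 19 1 17 _] head=1 tail=4 count=3
After op 6 (read()): arr=[22 19 1 17 _] head=2 tail=4 count=2
After op 7 (read()): arr=[22 19 1 17 _] head=3 tail=4 count=1
After op 8 (write(21)): arr=[22 19 1 17 21] head=3 tail=0 count=2
After op 9 (write(2)): arr=[2 19 1 17 21] head=3 tail=1 count=3
After op 10 (write(16)): arr=[2 16 1 17 21] head=3 tail=2 count=4
After op 11 (write(11)): arr=[2 16 11 17 21] head=3 tail=3 count=5
After op 12 (write(10)): arr=[2 16 11 10 21] head=4 tail=4 count=5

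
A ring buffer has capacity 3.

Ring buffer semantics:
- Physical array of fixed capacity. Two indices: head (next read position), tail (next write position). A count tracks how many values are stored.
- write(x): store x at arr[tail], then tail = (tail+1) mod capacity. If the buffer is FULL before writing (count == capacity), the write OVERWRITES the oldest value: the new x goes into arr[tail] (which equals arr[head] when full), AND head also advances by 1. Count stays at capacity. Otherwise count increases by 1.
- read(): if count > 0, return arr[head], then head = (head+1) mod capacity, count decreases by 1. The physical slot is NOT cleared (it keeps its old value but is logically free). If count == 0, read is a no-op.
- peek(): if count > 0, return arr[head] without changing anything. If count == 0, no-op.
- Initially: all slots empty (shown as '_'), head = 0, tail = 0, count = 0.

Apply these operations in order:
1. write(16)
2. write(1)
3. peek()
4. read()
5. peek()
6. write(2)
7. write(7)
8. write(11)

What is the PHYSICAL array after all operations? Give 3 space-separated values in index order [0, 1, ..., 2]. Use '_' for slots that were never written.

After op 1 (write(16)): arr=[16 _ _] head=0 tail=1 count=1
After op 2 (write(1)): arr=[16 1 _] head=0 tail=2 count=2
After op 3 (peek()): arr=[16 1 _] head=0 tail=2 count=2
After op 4 (read()): arr=[16 1 _] head=1 tail=2 count=1
After op 5 (peek()): arr=[16 1 _] head=1 tail=2 count=1
After op 6 (write(2)): arr=[16 1 2] head=1 tail=0 count=2
After op 7 (write(7)): arr=[7 1 2] head=1 tail=1 count=3
After op 8 (write(11)): arr=[7 11 2] head=2 tail=2 count=3

Answer: 7 11 2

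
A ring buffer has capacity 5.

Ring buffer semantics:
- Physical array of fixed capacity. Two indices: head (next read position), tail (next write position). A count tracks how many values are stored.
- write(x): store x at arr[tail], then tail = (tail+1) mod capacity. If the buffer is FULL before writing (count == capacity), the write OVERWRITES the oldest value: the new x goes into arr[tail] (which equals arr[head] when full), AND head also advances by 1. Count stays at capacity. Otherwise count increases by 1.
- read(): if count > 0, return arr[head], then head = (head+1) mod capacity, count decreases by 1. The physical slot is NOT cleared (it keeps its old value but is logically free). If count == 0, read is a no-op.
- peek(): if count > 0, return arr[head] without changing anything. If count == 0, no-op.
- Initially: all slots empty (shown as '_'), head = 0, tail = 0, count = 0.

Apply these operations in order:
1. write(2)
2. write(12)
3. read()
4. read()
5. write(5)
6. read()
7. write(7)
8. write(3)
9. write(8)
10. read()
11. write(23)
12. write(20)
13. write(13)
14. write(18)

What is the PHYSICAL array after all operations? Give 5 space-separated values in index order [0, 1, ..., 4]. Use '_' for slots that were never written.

After op 1 (write(2)): arr=[2 _ _ _ _] head=0 tail=1 count=1
After op 2 (write(12)): arr=[2 12 _ _ _] head=0 tail=2 count=2
After op 3 (read()): arr=[2 12 _ _ _] head=1 tail=2 count=1
After op 4 (read()): arr=[2 12 _ _ _] head=2 tail=2 count=0
After op 5 (write(5)): arr=[2 12 5 _ _] head=2 tail=3 count=1
After op 6 (read()): arr=[2 12 5 _ _] head=3 tail=3 count=0
After op 7 (write(7)): arr=[2 12 5 7 _] head=3 tail=4 count=1
After op 8 (write(3)): arr=[2 12 5 7 3] head=3 tail=0 count=2
After op 9 (write(8)): arr=[8 12 5 7 3] head=3 tail=1 count=3
After op 10 (read()): arr=[8 12 5 7 3] head=4 tail=1 count=2
After op 11 (write(23)): arr=[8 23 5 7 3] head=4 tail=2 count=3
After op 12 (write(20)): arr=[8 23 20 7 3] head=4 tail=3 count=4
After op 13 (write(13)): arr=[8 23 20 13 3] head=4 tail=4 count=5
After op 14 (write(18)): arr=[8 23 20 13 18] head=0 tail=0 count=5

Answer: 8 23 20 13 18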